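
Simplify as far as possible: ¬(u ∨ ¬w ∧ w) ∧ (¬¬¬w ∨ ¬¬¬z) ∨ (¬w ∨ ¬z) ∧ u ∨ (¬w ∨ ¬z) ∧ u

¬w ∨ ¬z

¬(u ∨ ¬w ∧ w) ∧ (¬¬¬w ∨ ¬¬¬z) ∨ (¬w ∨ ¬z) ∧ u ∨ (¬w ∨ ¬z) ∧ u
= ¬(u ∨ ¬w ∧ w) ∧ (¬¬¬w ∨ ¬z) ∨ (¬w ∨ ¬z) ∧ u ∨ (¬w ∨ ¬z) ∧ u
= ¬u ∧ (¬¬¬w ∨ ¬z) ∨ (¬w ∨ ¬z) ∧ u ∨ (¬w ∨ ¬z) ∧ u
= ¬u ∧ (¬w ∨ ¬z) ∨ (¬w ∨ ¬z) ∧ u ∨ (¬w ∨ ¬z) ∧ u
= ¬u ∧ (¬w ∨ ¬z) ∨ (¬w ∨ ¬z) ∧ u
= ¬w ∨ ¬z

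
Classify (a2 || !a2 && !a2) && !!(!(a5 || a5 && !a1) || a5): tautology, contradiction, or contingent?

tautology

(a2 || !a2 && !a2) && !!(!(a5 || a5 && !a1) || a5)
= (a2 || !a2 && !a2) && !!(!a5 || a5)
= (a2 || !a2) && !!(!a5 || a5)
= (a2 || !a2) && (!a5 || a5)
= !a5 || a5
= true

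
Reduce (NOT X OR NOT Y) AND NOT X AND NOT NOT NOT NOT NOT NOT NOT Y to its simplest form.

(NOT X OR NOT Y) AND NOT X AND NOT NOT NOT NOT NOT NOT NOT Y
= (NOT X OR NOT Y) AND NOT X AND NOT NOT NOT NOT NOT Y   [double negation]
= NOT X AND NOT NOT NOT NOT NOT Y   [absorption]
= NOT X AND NOT NOT NOT Y   [double negation]
= NOT X AND NOT Y   [double negation]

NOT X AND NOT Y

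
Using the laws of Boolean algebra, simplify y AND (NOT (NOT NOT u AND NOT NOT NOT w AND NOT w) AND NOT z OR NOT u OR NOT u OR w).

y AND (NOT (NOT NOT u AND NOT NOT NOT w AND NOT w) AND NOT z OR NOT u OR NOT u OR w)
= y AND (NOT (NOT NOT u AND NOT w AND NOT w) AND NOT z OR NOT u OR NOT u OR w)   (double negation)
= y AND (NOT (NOT NOT u AND NOT w) AND NOT z OR NOT u OR NOT u OR w)   (idempotence)
= y AND ((NOT u OR w) AND NOT z OR NOT u OR NOT u OR w)   (De Morgan)
= y AND ((NOT u OR w) AND NOT z OR NOT u OR w)   (idempotence)
= y AND (NOT u OR w)   (absorption)

y AND (NOT u OR w)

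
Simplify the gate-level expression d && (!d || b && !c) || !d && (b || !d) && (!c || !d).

d && (!d || b && !c) || !d && (b || !d) && (!c || !d)
= d && (!d || b && !c) || !d && (!d || b && !c)
= (!d || b && !c) && (d || !d)
= !d || b && !c

!d || b && !c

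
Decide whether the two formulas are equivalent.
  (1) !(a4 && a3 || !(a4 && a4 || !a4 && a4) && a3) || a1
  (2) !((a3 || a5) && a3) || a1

E1: !(a4 && a3 || !(a4 && a4 || !a4 && a4) && a3) || a1
    = !(a4 && a3 || !a4 && a3) || a1   (distribution)
    = !a3 || a1   (distribution)
E2: !((a3 || a5) && a3) || a1
    = !a3 || a1   (absorption)
Both reduce to !a3 || a1, so they are equivalent.

Yes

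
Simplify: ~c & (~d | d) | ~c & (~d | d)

~c

~c & (~d | d) | ~c & (~d | d)
= ~c & (~d | d)
= ~c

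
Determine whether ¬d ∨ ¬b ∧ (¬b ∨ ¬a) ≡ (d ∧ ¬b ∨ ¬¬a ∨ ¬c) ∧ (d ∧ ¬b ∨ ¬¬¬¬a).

No

E1: ¬d ∨ ¬b ∧ (¬b ∨ ¬a)
    = ¬d ∨ ¬b   — absorption
E2: (d ∧ ¬b ∨ ¬¬a ∨ ¬c) ∧ (d ∧ ¬b ∨ ¬¬¬¬a)
    = (d ∧ ¬b ∨ ¬¬a ∨ ¬c) ∧ (d ∧ ¬b ∨ ¬¬a)   — double negation
    = d ∧ ¬b ∨ ¬¬a   — absorption
    = d ∧ ¬b ∨ a   — double negation
These differ: at a=0, b=1, c=1, d=0, E1 = 1 but E2 = 0.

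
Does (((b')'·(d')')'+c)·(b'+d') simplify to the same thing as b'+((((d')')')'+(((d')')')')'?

E1: (((b')'·(d')')'+c)·(b'+d')
    = (b'+d'+c)·(b'+d')   — De Morgan
    = b'+d'   — absorption
E2: b'+((((d')')')'+(((d')')')')'
    = b'+((d')')'·((d')')'   — De Morgan
    = b'+((d')')'   — idempotence
    = b'+d'   — double negation
Both reduce to b'+d', so they are equivalent.

Yes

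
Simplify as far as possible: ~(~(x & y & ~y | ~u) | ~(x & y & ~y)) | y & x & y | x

x

~(~(x & y & ~y | ~u) | ~(x & y & ~y)) | y & x & y | x
= (x & y & ~y | ~u) & x & y & ~y | y & x & y | x   (De Morgan)
= x & y & ~y | y & x & y | x   (absorption)
= x & y | x   (distribution)
= x   (absorption)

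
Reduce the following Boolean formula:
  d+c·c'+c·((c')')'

d+c·c'+c·((c')')'
= d+c·c'+c·c'   (double negation)
= d+c·c'   (idempotence)
= d   (complement / identity)

d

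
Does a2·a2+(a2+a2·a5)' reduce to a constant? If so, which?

a2·a2+(a2+a2·a5)'
= a2+(a2+a2·a5)'   (idempotence)
= a2+a2'   (absorption)
= 1   (complement)

yes, True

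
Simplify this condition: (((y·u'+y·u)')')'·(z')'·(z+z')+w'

y'·z+w'

(((y·u'+y·u)')')'·(z')'·(z+z')+w'
= (((y·u'+y·u)')')'·z·(z+z')+w'   [double negation]
= (((y·u'+y·u)')')'·z+w'   [complement / identity]
= ((y')')'·z+w'   [distribution]
= y'·z+w'   [double negation]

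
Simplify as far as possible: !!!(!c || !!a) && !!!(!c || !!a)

c && !a

!!!(!c || !!a) && !!!(!c || !!a)
= !!!(!c || !!a)   — idempotence
= !(!c || !!a)   — double negation
= c && !a   — De Morgan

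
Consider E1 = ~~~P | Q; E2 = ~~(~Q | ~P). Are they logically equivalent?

No

E1: ~~~P | Q
    = ~P | Q   (double negation)
E2: ~~(~Q | ~P)
    = ~Q | ~P   (double negation)
These differ: at P=1, Q=0, E1 = 0 but E2 = 1.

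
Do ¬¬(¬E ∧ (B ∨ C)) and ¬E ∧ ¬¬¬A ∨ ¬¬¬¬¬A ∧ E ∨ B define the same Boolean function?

No

E1: ¬¬(¬E ∧ (B ∨ C))
    = ¬E ∧ (B ∨ C)   — double negation
E2: ¬E ∧ ¬¬¬A ∨ ¬¬¬¬¬A ∧ E ∨ B
    = ¬E ∧ ¬¬¬A ∨ ¬¬¬A ∧ E ∨ B   — double negation
    = ¬¬¬A ∨ B   — distribution
    = ¬A ∨ B   — double negation
These differ: at A=0, B=1, C=1, E=1, E1 = 0 but E2 = 1.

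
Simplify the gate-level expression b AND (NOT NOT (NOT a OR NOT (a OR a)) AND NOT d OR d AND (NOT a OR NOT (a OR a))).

b AND NOT a

b AND (NOT NOT (NOT a OR NOT (a OR a)) AND NOT d OR d AND (NOT a OR NOT (a OR a)))
= b AND ((NOT a OR NOT (a OR a)) AND NOT d OR d AND (NOT a OR NOT (a OR a)))
= b AND (NOT a OR NOT (a OR a))
= b AND (NOT a OR NOT a)
= b AND NOT a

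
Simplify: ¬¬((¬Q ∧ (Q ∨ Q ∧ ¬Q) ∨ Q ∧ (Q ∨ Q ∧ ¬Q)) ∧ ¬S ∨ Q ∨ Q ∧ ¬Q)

¬¬((¬Q ∧ (Q ∨ Q ∧ ¬Q) ∨ Q ∧ (Q ∨ Q ∧ ¬Q)) ∧ ¬S ∨ Q ∨ Q ∧ ¬Q)
= ¬¬((Q ∨ Q ∧ ¬Q) ∧ ¬S ∨ Q ∨ Q ∧ ¬Q)   — distribution
= ¬¬(Q ∨ Q ∧ ¬Q)   — absorption
= ¬¬Q   — complement / identity
= Q   — double negation

Q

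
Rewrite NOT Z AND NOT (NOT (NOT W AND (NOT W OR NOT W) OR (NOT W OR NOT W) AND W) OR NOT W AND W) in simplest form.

NOT Z AND NOT (NOT (NOT W AND (NOT W OR NOT W) OR (NOT W OR NOT W) AND W) OR NOT W AND W)
= NOT Z AND NOT (NOT (NOT W OR NOT W) OR NOT W AND W)   — distribution
= NOT Z AND NOT (W AND W OR NOT W AND W)   — De Morgan
= NOT Z AND NOT W   — distribution

NOT Z AND NOT W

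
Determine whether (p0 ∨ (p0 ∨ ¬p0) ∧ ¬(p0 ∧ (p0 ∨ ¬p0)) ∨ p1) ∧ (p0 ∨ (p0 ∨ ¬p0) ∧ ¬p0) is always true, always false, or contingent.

(p0 ∨ (p0 ∨ ¬p0) ∧ ¬(p0 ∧ (p0 ∨ ¬p0)) ∨ p1) ∧ (p0 ∨ (p0 ∨ ¬p0) ∧ ¬p0)
= (p0 ∨ (p0 ∨ ¬p0) ∧ ¬p0 ∨ p1) ∧ (p0 ∨ (p0 ∨ ¬p0) ∧ ¬p0)   (complement / identity)
= p0 ∨ (p0 ∨ ¬p0) ∧ ¬p0   (absorption)
= p0 ∨ ¬p0   (complement / identity)
= True   (complement)

always true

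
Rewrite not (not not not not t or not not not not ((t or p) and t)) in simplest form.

not (not not not not t or not not not not ((t or p) and t))
= not (not not not not t or not not not not t)   [absorption]
= not not not not not t   [idempotence]
= not not not t   [double negation]
= not t   [double negation]

not t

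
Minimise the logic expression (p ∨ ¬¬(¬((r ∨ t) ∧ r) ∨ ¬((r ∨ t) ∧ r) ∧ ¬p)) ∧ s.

(p ∨ ¬¬(¬((r ∨ t) ∧ r) ∨ ¬((r ∨ t) ∧ r) ∧ ¬p)) ∧ s
= (p ∨ ¬¬¬((r ∨ t) ∧ r)) ∧ s   (absorption)
= (p ∨ ¬¬¬r) ∧ s   (absorption)
= (p ∨ ¬r) ∧ s   (double negation)

(p ∨ ¬r) ∧ s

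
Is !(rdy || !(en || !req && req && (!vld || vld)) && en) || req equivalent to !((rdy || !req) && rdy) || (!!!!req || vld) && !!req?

E1: !(rdy || !(en || !req && req && (!vld || vld)) && en) || req
    = !(rdy || !(en || !req && req) && en) || req   — complement / identity
    = !(rdy || !en && en) || req   — complement / identity
    = !rdy || req   — complement / identity
E2: !((rdy || !req) && rdy) || (!!!!req || vld) && !!req
    = !((rdy || !req) && rdy) || (!!req || vld) && !!req   — double negation
    = !((rdy || !req) && rdy) || !!req   — absorption
    = !rdy || !!req   — absorption
    = !rdy || req   — double negation
Both reduce to !rdy || req, so they are equivalent.

Yes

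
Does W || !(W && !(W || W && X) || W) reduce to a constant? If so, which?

W || !(W && !(W || W && X) || W)
= W || !(W && !W || W)
= W || !W
= true

yes, True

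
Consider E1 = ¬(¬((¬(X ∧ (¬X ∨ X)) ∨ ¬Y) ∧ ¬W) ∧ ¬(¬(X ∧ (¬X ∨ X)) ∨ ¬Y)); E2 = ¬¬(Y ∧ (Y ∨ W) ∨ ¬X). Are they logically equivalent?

E1: ¬(¬((¬(X ∧ (¬X ∨ X)) ∨ ¬Y) ∧ ¬W) ∧ ¬(¬(X ∧ (¬X ∨ X)) ∨ ¬Y))
    = (¬(X ∧ (¬X ∨ X)) ∨ ¬Y) ∧ ¬W ∨ ¬(X ∧ (¬X ∨ X)) ∨ ¬Y   (De Morgan)
    = ¬(X ∧ (¬X ∨ X)) ∨ ¬Y   (absorption)
    = ¬X ∨ ¬Y   (complement / identity)
E2: ¬¬(Y ∧ (Y ∨ W) ∨ ¬X)
    = ¬¬(Y ∨ ¬X)   (absorption)
    = Y ∨ ¬X   (double negation)
These differ: at W=1, X=1, Y=0, E1 = 1 but E2 = 0.

No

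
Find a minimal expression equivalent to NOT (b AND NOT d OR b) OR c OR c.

NOT b OR c

NOT (b AND NOT d OR b) OR c OR c
= NOT (b AND NOT d OR b) OR c   — idempotence
= NOT b OR c   — absorption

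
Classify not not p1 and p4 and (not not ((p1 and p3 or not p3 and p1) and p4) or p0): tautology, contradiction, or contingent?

contingent

not not p1 and p4 and (not not ((p1 and p3 or not p3 and p1) and p4) or p0)
= p1 and p4 and (not not ((p1 and p3 or not p3 and p1) and p4) or p0)   [double negation]
= p1 and p4 and ((p1 and p3 or not p3 and p1) and p4 or p0)   [double negation]
= p1 and p4 and (p1 and p4 or p0)   [distribution]
= p1 and p4   [absorption]
This depends on p1, p4, so it is not a constant.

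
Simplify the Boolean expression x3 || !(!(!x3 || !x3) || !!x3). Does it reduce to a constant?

true

x3 || !(!(!x3 || !x3) || !!x3)
= x3 || !(!!x3 || !!x3)   [idempotence]
= x3 || !!!x3   [idempotence]
= x3 || !x3   [double negation]
= true   [complement]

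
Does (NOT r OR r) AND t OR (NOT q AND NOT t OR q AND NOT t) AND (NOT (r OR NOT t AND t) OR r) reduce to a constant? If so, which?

(NOT r OR r) AND t OR (NOT q AND NOT t OR q AND NOT t) AND (NOT (r OR NOT t AND t) OR r)
= (NOT r OR r) AND t OR NOT t AND (NOT (r OR NOT t AND t) OR r)   [distribution]
= (NOT r OR r) AND t OR NOT t AND (NOT r OR r)   [complement / identity]
= NOT r OR r   [distribution]
= TRUE   [complement]

yes, True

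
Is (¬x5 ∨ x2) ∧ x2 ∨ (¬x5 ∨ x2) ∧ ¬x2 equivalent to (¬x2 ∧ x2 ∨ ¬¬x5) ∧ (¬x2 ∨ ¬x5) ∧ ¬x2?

No

E1: (¬x5 ∨ x2) ∧ x2 ∨ (¬x5 ∨ x2) ∧ ¬x2
    = ¬x5 ∨ x2   [distribution]
E2: (¬x2 ∧ x2 ∨ ¬¬x5) ∧ (¬x2 ∨ ¬x5) ∧ ¬x2
    = ¬¬x5 ∧ (¬x2 ∨ ¬x5) ∧ ¬x2   [complement / identity]
    = x5 ∧ (¬x2 ∨ ¬x5) ∧ ¬x2   [double negation]
    = x5 ∧ ¬x2   [absorption]
These differ: at x2=1, x5=0, E1 = 1 but E2 = 0.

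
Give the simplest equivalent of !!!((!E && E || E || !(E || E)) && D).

!!!((!E && E || E || !(E || E)) && D)
= !!!((!E && E || E || !E) && D)   [idempotence]
= !!!((E || !E) && D)   [complement / identity]
= !((E || !E) && D)   [double negation]
= !D   [complement / identity]

!D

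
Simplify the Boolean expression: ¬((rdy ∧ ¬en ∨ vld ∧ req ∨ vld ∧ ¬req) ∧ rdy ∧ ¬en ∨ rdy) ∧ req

¬rdy ∧ req

¬((rdy ∧ ¬en ∨ vld ∧ req ∨ vld ∧ ¬req) ∧ rdy ∧ ¬en ∨ rdy) ∧ req
= ¬((rdy ∧ ¬en ∨ vld) ∧ rdy ∧ ¬en ∨ rdy) ∧ req   [distribution]
= ¬(rdy ∧ ¬en ∨ rdy) ∧ req   [absorption]
= ¬rdy ∧ req   [absorption]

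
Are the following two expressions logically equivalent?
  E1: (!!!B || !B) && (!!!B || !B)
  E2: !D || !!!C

E1: (!!!B || !B) && (!!!B || !B)
    = !!!B || !B   [idempotence]
    = !B || !B   [double negation]
    = !B   [idempotence]
E2: !D || !!!C
    = !D || !C   [double negation]
These differ: at B=1, C=0, D=0, E1 = 0 but E2 = 1.

No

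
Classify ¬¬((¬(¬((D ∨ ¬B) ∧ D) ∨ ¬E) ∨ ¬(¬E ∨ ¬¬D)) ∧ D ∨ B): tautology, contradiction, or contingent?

¬¬((¬(¬((D ∨ ¬B) ∧ D) ∨ ¬E) ∨ ¬(¬E ∨ ¬¬D)) ∧ D ∨ B)
= (¬(¬((D ∨ ¬B) ∧ D) ∨ ¬E) ∨ ¬(¬E ∨ ¬¬D)) ∧ D ∨ B
= (¬(¬((D ∨ ¬B) ∧ D) ∨ ¬E) ∨ E ∧ ¬D) ∧ D ∨ B
= (¬(¬D ∨ ¬E) ∨ E ∧ ¬D) ∧ D ∨ B
= (D ∧ E ∨ E ∧ ¬D) ∧ D ∨ B
= E ∧ D ∨ B
This depends on B, D, E, so it is not a constant.

contingent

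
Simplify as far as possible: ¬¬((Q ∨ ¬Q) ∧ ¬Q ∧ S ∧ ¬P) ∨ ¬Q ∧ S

¬¬((Q ∨ ¬Q) ∧ ¬Q ∧ S ∧ ¬P) ∨ ¬Q ∧ S
= (Q ∨ ¬Q) ∧ ¬Q ∧ S ∧ ¬P ∨ ¬Q ∧ S   (double negation)
= ¬Q ∧ S ∧ ¬P ∨ ¬Q ∧ S   (complement / identity)
= ¬Q ∧ S   (absorption)

¬Q ∧ S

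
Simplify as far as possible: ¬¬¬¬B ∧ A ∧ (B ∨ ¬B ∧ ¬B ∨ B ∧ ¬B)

B ∧ A

¬¬¬¬B ∧ A ∧ (B ∨ ¬B ∧ ¬B ∨ B ∧ ¬B)
= ¬¬B ∧ A ∧ (B ∨ ¬B ∧ ¬B ∨ B ∧ ¬B)   (double negation)
= ¬¬B ∧ A ∧ (B ∨ ¬B)   (distribution)
= B ∧ A ∧ (B ∨ ¬B)   (double negation)
= B ∧ A   (complement / identity)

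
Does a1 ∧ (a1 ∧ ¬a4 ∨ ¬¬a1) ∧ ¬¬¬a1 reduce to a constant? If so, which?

a1 ∧ (a1 ∧ ¬a4 ∨ ¬¬a1) ∧ ¬¬¬a1
= a1 ∧ (a1 ∧ ¬a4 ∨ ¬¬a1) ∧ ¬a1   — double negation
= a1 ∧ (a1 ∧ ¬a4 ∨ a1) ∧ ¬a1   — double negation
= a1 ∧ a1 ∧ ¬a1   — absorption
= a1 ∧ ¬a1   — idempotence
= False   — complement

yes, False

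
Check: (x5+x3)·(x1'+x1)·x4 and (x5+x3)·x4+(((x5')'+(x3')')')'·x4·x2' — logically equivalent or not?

Yes

E1: (x5+x3)·(x1'+x1)·x4
    = (x5+x3)·x4   (complement / identity)
E2: (x5+x3)·x4+(((x5')'+(x3')')')'·x4·x2'
    = (x5+x3)·x4+(x5'·x3')'·x4·x2'   (De Morgan)
    = (x5+x3)·x4+(x5+x3)·x4·x2'   (De Morgan)
    = (x5+x3)·x4   (absorption)
Both reduce to (x5+x3)·x4, so they are equivalent.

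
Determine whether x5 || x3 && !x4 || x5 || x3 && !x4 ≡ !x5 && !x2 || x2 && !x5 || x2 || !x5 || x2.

E1: x5 || x3 && !x4 || x5 || x3 && !x4
    = x5 || x3 && !x4   (idempotence)
E2: !x5 && !x2 || x2 && !x5 || x2 || !x5 || x2
    = !x5 || x2 || !x5 || x2   (distribution)
    = !x5 || x2   (idempotence)
These differ: at x2=0, x3=0, x4=1, x5=1, E1 = 1 but E2 = 0.

No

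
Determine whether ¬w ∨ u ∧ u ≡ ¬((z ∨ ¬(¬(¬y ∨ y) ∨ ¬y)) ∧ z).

E1: ¬w ∨ u ∧ u
    = ¬w ∨ u   [idempotence]
E2: ¬((z ∨ ¬(¬(¬y ∨ y) ∨ ¬y)) ∧ z)
    = ¬((z ∨ (¬y ∨ y) ∧ y) ∧ z)   [De Morgan]
    = ¬((z ∨ y) ∧ z)   [complement / identity]
    = ¬z   [absorption]
These differ: at u=0, w=0, y=1, z=1, E1 = 1 but E2 = 0.

No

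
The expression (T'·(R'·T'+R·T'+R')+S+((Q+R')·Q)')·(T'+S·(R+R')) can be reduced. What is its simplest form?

(T'·(R'·T'+R·T'+R')+S+((Q+R')·Q)')·(T'+S·(R+R'))
= (T'·(T'+R')+S+((Q+R')·Q)')·(T'+S·(R+R'))   (distribution)
= (T'·(T'+R')+S+Q')·(T'+S·(R+R'))   (absorption)
= (T'+S+Q')·(T'+S·(R+R'))   (absorption)
= (T'+S+Q')·(T'+S)   (complement / identity)
= T'+S   (absorption)

T'+S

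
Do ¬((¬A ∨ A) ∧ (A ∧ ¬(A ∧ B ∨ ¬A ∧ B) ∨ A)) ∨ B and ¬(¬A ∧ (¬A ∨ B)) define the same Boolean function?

No

E1: ¬((¬A ∨ A) ∧ (A ∧ ¬(A ∧ B ∨ ¬A ∧ B) ∨ A)) ∨ B
    = ¬((¬A ∨ A) ∧ (A ∧ ¬B ∨ A)) ∨ B   [distribution]
    = ¬((¬A ∨ A) ∧ A) ∨ B   [absorption]
    = ¬A ∨ B   [complement / identity]
E2: ¬(¬A ∧ (¬A ∨ B))
    = ¬¬A   [absorption]
    = A   [double negation]
These differ: at A=0, B=0, E1 = 1 but E2 = 0.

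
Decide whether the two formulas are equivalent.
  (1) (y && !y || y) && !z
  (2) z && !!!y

E1: (y && !y || y) && !z
    = y && !z   [complement / identity]
E2: z && !!!y
    = z && !y   [double negation]
These differ: at y=0, z=1, E1 = 0 but E2 = 1.

No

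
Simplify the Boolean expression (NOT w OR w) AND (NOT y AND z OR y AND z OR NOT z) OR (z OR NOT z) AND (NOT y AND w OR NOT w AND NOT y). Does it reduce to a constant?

TRUE

(NOT w OR w) AND (NOT y AND z OR y AND z OR NOT z) OR (z OR NOT z) AND (NOT y AND w OR NOT w AND NOT y)
= (NOT w OR w) AND (z OR NOT z) OR (z OR NOT z) AND (NOT y AND w OR NOT w AND NOT y)
= (NOT w OR w) AND (z OR NOT z) OR (z OR NOT z) AND NOT y
= z OR NOT z OR (z OR NOT z) AND NOT y
= z OR NOT z
= TRUE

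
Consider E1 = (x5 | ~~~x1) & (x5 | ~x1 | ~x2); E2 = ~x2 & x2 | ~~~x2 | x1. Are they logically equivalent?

No

E1: (x5 | ~~~x1) & (x5 | ~x1 | ~x2)
    = (x5 | ~x1) & (x5 | ~x1 | ~x2)   [double negation]
    = x5 | ~x1   [absorption]
E2: ~x2 & x2 | ~~~x2 | x1
    = ~x2 & x2 | ~x2 | x1   [double negation]
    = ~x2 | x1   [complement / identity]
These differ: at x1=1, x2=1, x5=0, E1 = 0 but E2 = 1.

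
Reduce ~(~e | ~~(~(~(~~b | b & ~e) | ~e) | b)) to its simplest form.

~(~e | ~~(~(~(~~b | b & ~e) | ~e) | b))
= ~(~e | ~~(~(~(b | b & ~e) | ~e) | b))   — double negation
= ~(~e | ~~(~(~b | ~e) | b))   — absorption
= e & ~(~(~b | ~e) | b)   — De Morgan
= e & ~(b & e | b)   — De Morgan
= e & ~b   — absorption

e & ~b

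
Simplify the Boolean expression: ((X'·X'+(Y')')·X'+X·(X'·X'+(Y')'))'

((X'·X'+(Y')')·X'+X·(X'·X'+(Y')'))'
= (X'·X'+(Y')')'   (distribution)
= (X'+(Y')')'   (idempotence)
= X·Y'   (De Morgan)

X·Y'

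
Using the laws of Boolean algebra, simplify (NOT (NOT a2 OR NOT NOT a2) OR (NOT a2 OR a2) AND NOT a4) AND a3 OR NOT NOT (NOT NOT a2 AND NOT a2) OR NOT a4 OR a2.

(NOT (NOT a2 OR NOT NOT a2) OR (NOT a2 OR a2) AND NOT a4) AND a3 OR NOT NOT (NOT NOT a2 AND NOT a2) OR NOT a4 OR a2
= (NOT (NOT a2 OR NOT NOT a2) OR (NOT a2 OR a2) AND NOT a4) AND a3 OR NOT NOT a2 AND NOT a2 OR NOT a4 OR a2   [double negation]
= (a2 AND NOT a2 OR (NOT a2 OR a2) AND NOT a4) AND a3 OR NOT NOT a2 AND NOT a2 OR NOT a4 OR a2   [De Morgan]
= (a2 AND NOT a2 OR (NOT a2 OR a2) AND NOT a4) AND a3 OR a2 AND NOT a2 OR NOT a4 OR a2   [double negation]
= (a2 AND NOT a2 OR NOT a4) AND a3 OR a2 AND NOT a2 OR NOT a4 OR a2   [complement / identity]
= a2 AND NOT a2 OR NOT a4 OR a2   [absorption]
= NOT a4 OR a2   [complement / identity]

NOT a4 OR a2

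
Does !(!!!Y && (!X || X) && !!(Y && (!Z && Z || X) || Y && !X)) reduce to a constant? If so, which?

yes, True

!(!!!Y && (!X || X) && !!(Y && (!Z && Z || X) || Y && !X))
= !(!!!Y && (!X || X) && !!(Y && X || Y && !X))   [complement / identity]
= !(!!!Y && !!(Y && X || Y && !X))   [complement / identity]
= !(!Y && !!(Y && X || Y && !X))   [double negation]
= !(!Y && !!Y)   [distribution]
= Y || !Y   [De Morgan]
= true   [complement]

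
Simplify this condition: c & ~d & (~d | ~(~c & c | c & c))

c & ~d

c & ~d & (~d | ~(~c & c | c & c))
= c & ~d & (~d | ~c)   — distribution
= c & ~d   — absorption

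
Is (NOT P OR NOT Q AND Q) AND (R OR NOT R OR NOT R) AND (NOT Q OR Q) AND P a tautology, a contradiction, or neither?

contradiction

(NOT P OR NOT Q AND Q) AND (R OR NOT R OR NOT R) AND (NOT Q OR Q) AND P
= (NOT P OR NOT Q AND Q) AND (R OR NOT R) AND (NOT Q OR Q) AND P   (idempotence)
= NOT P AND (R OR NOT R) AND (NOT Q OR Q) AND P   (complement / identity)
= NOT P AND (R OR NOT R) AND P   (complement / identity)
= NOT P AND P   (complement / identity)
= FALSE   (complement)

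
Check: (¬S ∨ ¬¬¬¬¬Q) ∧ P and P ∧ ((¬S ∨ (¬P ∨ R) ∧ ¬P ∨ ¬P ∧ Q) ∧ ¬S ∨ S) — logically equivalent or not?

E1: (¬S ∨ ¬¬¬¬¬Q) ∧ P
    = (¬S ∨ ¬¬¬Q) ∧ P   [double negation]
    = (¬S ∨ ¬Q) ∧ P   [double negation]
E2: P ∧ ((¬S ∨ (¬P ∨ R) ∧ ¬P ∨ ¬P ∧ Q) ∧ ¬S ∨ S)
    = P ∧ ((¬S ∨ ¬P ∨ ¬P ∧ Q) ∧ ¬S ∨ S)   [absorption]
    = P ∧ ((¬S ∨ ¬P) ∧ ¬S ∨ S)   [absorption]
    = P ∧ (¬S ∨ S)   [absorption]
    = P   [complement / identity]
These differ: at P=1, Q=1, R=1, S=1, E1 = 0 but E2 = 1.

No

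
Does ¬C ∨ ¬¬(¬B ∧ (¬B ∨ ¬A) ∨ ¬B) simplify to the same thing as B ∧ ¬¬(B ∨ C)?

No

E1: ¬C ∨ ¬¬(¬B ∧ (¬B ∨ ¬A) ∨ ¬B)
    = ¬C ∨ ¬¬(¬B ∨ ¬B)   [absorption]
    = ¬C ∨ ¬¬¬B   [idempotence]
    = ¬C ∨ ¬B   [double negation]
E2: B ∧ ¬¬(B ∨ C)
    = B ∧ (B ∨ C)   [double negation]
    = B   [absorption]
These differ: at A=0, B=0, C=0, E1 = 1 but E2 = 0.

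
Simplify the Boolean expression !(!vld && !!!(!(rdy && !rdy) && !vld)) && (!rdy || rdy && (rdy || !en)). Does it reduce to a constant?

true

!(!vld && !!!(!(rdy && !rdy) && !vld)) && (!rdy || rdy && (rdy || !en))
= (vld || !!(!(rdy && !rdy) && !vld)) && (!rdy || rdy && (rdy || !en))   [De Morgan]
= (vld || !(rdy && !rdy || vld)) && (!rdy || rdy && (rdy || !en))   [De Morgan]
= (vld || !(rdy && !rdy || vld)) && (!rdy || rdy)   [absorption]
= (vld || !vld) && (!rdy || rdy)   [complement / identity]
= vld || !vld   [complement / identity]
= true   [complement]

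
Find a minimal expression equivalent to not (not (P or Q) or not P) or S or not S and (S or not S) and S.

P or S

not (not (P or Q) or not P) or S or not S and (S or not S) and S
= not (not (P or Q) or not P) or S or not S and S
= not (not (P or Q) or not P) or S
= (P or Q) and P or S
= P or S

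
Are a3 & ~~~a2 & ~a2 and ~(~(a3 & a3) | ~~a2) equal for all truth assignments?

Yes

E1: a3 & ~~~a2 & ~a2
    = a3 & ~a2 & ~a2   — double negation
    = a3 & ~a2   — idempotence
E2: ~(~(a3 & a3) | ~~a2)
    = a3 & a3 & ~a2   — De Morgan
    = a3 & ~a2   — idempotence
Both reduce to a3 & ~a2, so they are equivalent.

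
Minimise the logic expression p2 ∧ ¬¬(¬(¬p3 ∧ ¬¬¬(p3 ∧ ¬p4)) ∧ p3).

p2 ∧ ¬¬(¬(¬p3 ∧ ¬¬¬(p3 ∧ ¬p4)) ∧ p3)
= p2 ∧ ¬(¬p3 ∧ ¬¬¬(p3 ∧ ¬p4)) ∧ p3   [double negation]
= p2 ∧ (p3 ∨ ¬¬(p3 ∧ ¬p4)) ∧ p3   [De Morgan]
= p2 ∧ (p3 ∨ p3 ∧ ¬p4) ∧ p3   [double negation]
= p2 ∧ p3 ∧ p3   [absorption]
= p2 ∧ p3   [idempotence]

p2 ∧ p3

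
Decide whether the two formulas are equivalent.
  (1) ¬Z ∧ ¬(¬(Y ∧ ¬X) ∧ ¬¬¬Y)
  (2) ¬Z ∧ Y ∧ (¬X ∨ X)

E1: ¬Z ∧ ¬(¬(Y ∧ ¬X) ∧ ¬¬¬Y)
    = ¬Z ∧ (Y ∧ ¬X ∨ ¬¬Y)   — De Morgan
    = ¬Z ∧ (Y ∧ ¬X ∨ Y)   — double negation
    = ¬Z ∧ Y   — absorption
E2: ¬Z ∧ Y ∧ (¬X ∨ X)
    = ¬Z ∧ Y   — complement / identity
Both reduce to ¬Z ∧ Y, so they are equivalent.

Yes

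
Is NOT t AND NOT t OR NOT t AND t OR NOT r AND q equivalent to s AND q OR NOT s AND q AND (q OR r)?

No

E1: NOT t AND NOT t OR NOT t AND t OR NOT r AND q
    = NOT t OR NOT r AND q   (distribution)
E2: s AND q OR NOT s AND q AND (q OR r)
    = s AND q OR NOT s AND q   (absorption)
    = q   (distribution)
These differ: at q=0, r=0, s=1, t=0, E1 = 1 but E2 = 0.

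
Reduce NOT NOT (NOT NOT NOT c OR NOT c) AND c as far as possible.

FALSE

NOT NOT (NOT NOT NOT c OR NOT c) AND c
= (NOT NOT NOT c OR NOT c) AND c
= (NOT c OR NOT c) AND c
= NOT c AND c
= FALSE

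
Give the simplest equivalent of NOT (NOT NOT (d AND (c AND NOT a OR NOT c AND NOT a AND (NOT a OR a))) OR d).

NOT (NOT NOT (d AND (c AND NOT a OR NOT c AND NOT a AND (NOT a OR a))) OR d)
= NOT (NOT NOT (d AND (c AND NOT a OR NOT c AND NOT a)) OR d)   [complement / identity]
= NOT (NOT NOT (d AND NOT a) OR d)   [distribution]
= NOT (d AND NOT a OR d)   [double negation]
= NOT d   [absorption]

NOT d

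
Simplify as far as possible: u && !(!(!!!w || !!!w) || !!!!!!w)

u && !w

u && !(!(!!!w || !!!w) || !!!!!!w)
= u && (!!!w || !!!w) && !!!!!w   — De Morgan
= u && (!!!w || !!!w) && !!!w   — double negation
= u && !!!w && !!!w   — idempotence
= u && !!!w   — idempotence
= u && !w   — double negation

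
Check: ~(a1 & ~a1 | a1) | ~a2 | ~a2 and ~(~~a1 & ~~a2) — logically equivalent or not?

E1: ~(a1 & ~a1 | a1) | ~a2 | ~a2
    = ~a1 | ~a2 | ~a2   (complement / identity)
    = ~a1 | ~a2   (idempotence)
E2: ~(~~a1 & ~~a2)
    = ~a1 | ~a2   (De Morgan)
Both reduce to ~a1 | ~a2, so they are equivalent.

Yes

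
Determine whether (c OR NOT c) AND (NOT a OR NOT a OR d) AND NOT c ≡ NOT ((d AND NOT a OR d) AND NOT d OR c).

No

E1: (c OR NOT c) AND (NOT a OR NOT a OR d) AND NOT c
    = (NOT a OR NOT a OR d) AND NOT c   [complement / identity]
    = (NOT a OR d) AND NOT c   [idempotence]
E2: NOT ((d AND NOT a OR d) AND NOT d OR c)
    = NOT (d AND NOT d OR c)   [absorption]
    = NOT c   [complement / identity]
These differ: at a=1, c=0, d=0, E1 = 0 but E2 = 1.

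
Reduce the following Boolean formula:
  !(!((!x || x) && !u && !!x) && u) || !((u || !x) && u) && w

!(!((!x || x) && !u && !!x) && u) || !((u || !x) && u) && w
= !(!(!u && !!x) && u) || !((u || !x) && u) && w   — complement / identity
= !((u || !x) && u) || !((u || !x) && u) && w   — De Morgan
= !((u || !x) && u)   — absorption
= !u   — absorption

!u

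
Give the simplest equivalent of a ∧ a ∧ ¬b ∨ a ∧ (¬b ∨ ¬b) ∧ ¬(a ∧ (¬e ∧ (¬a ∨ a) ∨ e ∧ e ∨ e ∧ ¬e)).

a ∧ a ∧ ¬b ∨ a ∧ (¬b ∨ ¬b) ∧ ¬(a ∧ (¬e ∧ (¬a ∨ a) ∨ e ∧ e ∨ e ∧ ¬e))
= a ∧ a ∧ ¬b ∨ a ∧ (¬b ∨ ¬b) ∧ ¬(a ∧ (¬e ∧ (¬a ∨ a) ∨ e))
= a ∧ a ∧ ¬b ∨ a ∧ ¬b ∧ ¬(a ∧ (¬e ∧ (¬a ∨ a) ∨ e))
= a ∧ a ∧ ¬b ∨ a ∧ ¬b ∧ ¬(a ∧ (¬e ∨ e))
= a ∧ a ∧ ¬b ∨ a ∧ ¬b ∧ ¬a
= a ∧ ¬b

a ∧ ¬b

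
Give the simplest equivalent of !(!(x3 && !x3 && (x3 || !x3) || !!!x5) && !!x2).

!(!(x3 && !x3 && (x3 || !x3) || !!!x5) && !!x2)
= !(!(x3 && !x3 && (x3 || !x3) || !x5) && !!x2)
= x3 && !x3 && (x3 || !x3) || !x5 || !x2
= x3 && !x3 || !x5 || !x2
= !x5 || !x2

!x5 || !x2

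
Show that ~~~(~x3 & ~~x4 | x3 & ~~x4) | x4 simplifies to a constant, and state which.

1

~~~(~x3 & ~~x4 | x3 & ~~x4) | x4
= ~~~~~x4 | x4
= ~~~x4 | x4
= ~x4 | x4
= 1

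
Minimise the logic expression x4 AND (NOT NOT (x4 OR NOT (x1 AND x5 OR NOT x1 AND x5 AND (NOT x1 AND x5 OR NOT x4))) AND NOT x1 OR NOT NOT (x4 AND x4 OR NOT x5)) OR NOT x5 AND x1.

x4 OR NOT x5 AND x1

x4 AND (NOT NOT (x4 OR NOT (x1 AND x5 OR NOT x1 AND x5 AND (NOT x1 AND x5 OR NOT x4))) AND NOT x1 OR NOT NOT (x4 AND x4 OR NOT x5)) OR NOT x5 AND x1
= x4 AND (NOT NOT (x4 OR NOT (x1 AND x5 OR NOT x1 AND x5)) AND NOT x1 OR NOT NOT (x4 AND x4 OR NOT x5)) OR NOT x5 AND x1   (absorption)
= x4 AND (NOT NOT (x4 OR NOT (x1 AND x5 OR NOT x1 AND x5)) AND NOT x1 OR NOT NOT (x4 OR NOT x5)) OR NOT x5 AND x1   (idempotence)
= x4 AND (NOT NOT (x4 OR NOT x5) AND NOT x1 OR NOT NOT (x4 OR NOT x5)) OR NOT x5 AND x1   (distribution)
= x4 AND NOT NOT (x4 OR NOT x5) OR NOT x5 AND x1   (absorption)
= x4 AND (x4 OR NOT x5) OR NOT x5 AND x1   (double negation)
= x4 OR NOT x5 AND x1   (absorption)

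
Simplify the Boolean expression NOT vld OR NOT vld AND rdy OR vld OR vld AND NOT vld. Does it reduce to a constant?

NOT vld OR NOT vld AND rdy OR vld OR vld AND NOT vld
= NOT vld OR vld OR vld AND NOT vld
= NOT vld OR vld
= TRUE

TRUE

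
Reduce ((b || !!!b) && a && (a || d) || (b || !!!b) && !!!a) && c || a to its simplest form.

c || a

((b || !!!b) && a && (a || d) || (b || !!!b) && !!!a) && c || a
= ((b || !!!b) && a && (a || d) || (b || !!!b) && !a) && c || a   — double negation
= ((b || !!!b) && a || (b || !!!b) && !a) && c || a   — absorption
= (b || !!!b) && c || a   — distribution
= (b || !b) && c || a   — double negation
= c || a   — complement / identity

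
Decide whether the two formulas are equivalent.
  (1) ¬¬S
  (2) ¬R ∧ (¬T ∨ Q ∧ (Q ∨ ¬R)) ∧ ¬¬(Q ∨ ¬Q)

No

E1: ¬¬S
    = S
E2: ¬R ∧ (¬T ∨ Q ∧ (Q ∨ ¬R)) ∧ ¬¬(Q ∨ ¬Q)
    = ¬R ∧ (¬T ∨ Q ∧ (Q ∨ ¬R)) ∧ (Q ∨ ¬Q)
    = ¬R ∧ (¬T ∨ Q) ∧ (Q ∨ ¬Q)
    = ¬R ∧ (¬T ∨ Q)
These differ: at Q=1, R=0, S=0, T=0, E1 = 0 but E2 = 1.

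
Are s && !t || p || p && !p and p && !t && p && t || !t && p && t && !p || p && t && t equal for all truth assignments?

E1: s && !t || p || p && !p
    = s && !t || p   [complement / identity]
E2: p && !t && p && t || !t && p && t && !p || p && t && t
    = !t && p && t || p && t && t   [distribution]
    = p && t   [distribution]
These differ: at p=1, s=1, t=0, E1 = 1 but E2 = 0.

No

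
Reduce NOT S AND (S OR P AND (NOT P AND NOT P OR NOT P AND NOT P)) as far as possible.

NOT S AND (S OR P AND (NOT P AND NOT P OR NOT P AND NOT P))
= NOT S AND (S OR P AND NOT P AND NOT P)   — idempotence
= NOT S AND (S OR P AND NOT P)   — idempotence
= NOT S AND S   — complement / identity
= FALSE   — complement

FALSE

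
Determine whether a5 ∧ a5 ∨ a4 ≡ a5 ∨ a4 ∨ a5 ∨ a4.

E1: a5 ∧ a5 ∨ a4
    = a5 ∨ a4
E2: a5 ∨ a4 ∨ a5 ∨ a4
    = a5 ∨ a4
Both reduce to a5 ∨ a4, so they are equivalent.

Yes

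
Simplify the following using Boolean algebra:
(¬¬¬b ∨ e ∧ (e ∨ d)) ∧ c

(¬b ∨ e) ∧ c

(¬¬¬b ∨ e ∧ (e ∨ d)) ∧ c
= (¬¬¬b ∨ e) ∧ c   [absorption]
= (¬b ∨ e) ∧ c   [double negation]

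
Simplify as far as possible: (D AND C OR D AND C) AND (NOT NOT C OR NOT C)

(D AND C OR D AND C) AND (NOT NOT C OR NOT C)
= D AND C AND (NOT NOT C OR NOT C)
= D AND C AND (C OR NOT C)
= D AND C

D AND C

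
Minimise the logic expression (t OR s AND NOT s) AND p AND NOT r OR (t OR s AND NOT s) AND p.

(t OR s AND NOT s) AND p AND NOT r OR (t OR s AND NOT s) AND p
= (t OR s AND NOT s) AND p   [absorption]
= t AND p   [complement / identity]

t AND p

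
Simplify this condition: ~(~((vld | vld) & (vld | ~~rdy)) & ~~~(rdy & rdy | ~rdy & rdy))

vld | rdy

~(~((vld | vld) & (vld | ~~rdy)) & ~~~(rdy & rdy | ~rdy & rdy))
= ~(~(vld & ~~rdy | vld) & ~~~(rdy & rdy | ~rdy & rdy))   — distribution
= ~(~(vld & ~~rdy | vld) & ~~~rdy)   — distribution
= ~(~(vld & rdy | vld) & ~~~rdy)   — double negation
= ~(~(vld & rdy | vld) & ~rdy)   — double negation
= ~(~vld & ~rdy)   — absorption
= vld | rdy   — De Morgan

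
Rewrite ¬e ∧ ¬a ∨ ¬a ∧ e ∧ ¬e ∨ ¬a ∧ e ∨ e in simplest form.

¬e ∧ ¬a ∨ ¬a ∧ e ∧ ¬e ∨ ¬a ∧ e ∨ e
= ¬a ∧ (¬e ∨ e ∧ ¬e) ∨ ¬a ∧ e ∨ e   [distribution]
= ¬a ∧ ¬e ∨ ¬a ∧ e ∨ e   [complement / identity]
= ¬a ∨ e   [distribution]

¬a ∨ e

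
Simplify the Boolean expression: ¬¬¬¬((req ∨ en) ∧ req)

¬¬¬¬((req ∨ en) ∧ req)
= ¬¬¬¬req
= ¬¬req
= req

req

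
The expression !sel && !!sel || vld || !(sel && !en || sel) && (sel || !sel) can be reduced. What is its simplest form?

vld || !sel

!sel && !!sel || vld || !(sel && !en || sel) && (sel || !sel)
= !sel && !!sel || vld || !(sel && !en || sel)   (complement / identity)
= !sel && sel || vld || !(sel && !en || sel)   (double negation)
= !sel && sel || vld || !sel   (absorption)
= vld || !sel   (complement / identity)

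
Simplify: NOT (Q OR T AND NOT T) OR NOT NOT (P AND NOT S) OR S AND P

NOT (Q OR T AND NOT T) OR NOT NOT (P AND NOT S) OR S AND P
= NOT Q OR NOT NOT (P AND NOT S) OR S AND P   (complement / identity)
= NOT Q OR P AND NOT S OR S AND P   (double negation)
= NOT Q OR P   (distribution)

NOT Q OR P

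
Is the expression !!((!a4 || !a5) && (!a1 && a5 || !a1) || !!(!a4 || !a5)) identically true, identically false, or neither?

!!((!a4 || !a5) && (!a1 && a5 || !a1) || !!(!a4 || !a5))
= !!((!a4 || !a5) && (!a1 && a5 || !a1) || !a4 || !a5)   [double negation]
= !!((!a4 || !a5) && !a1 || !a4 || !a5)   [absorption]
= !!(!a4 || !a5)   [absorption]
= !a4 || !a5   [double negation]
This depends on a4, a5, so it is not a constant.

neither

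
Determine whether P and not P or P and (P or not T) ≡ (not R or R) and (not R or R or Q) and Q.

No

E1: P and not P or P and (P or not T)
    = P and (P or not T)   (complement / identity)
    = P   (absorption)
E2: (not R or R) and (not R or R or Q) and Q
    = (not R or R) and Q   (absorption)
    = Q   (complement / identity)
These differ: at P=0, Q=1, R=0, T=0, E1 = 0 but E2 = 1.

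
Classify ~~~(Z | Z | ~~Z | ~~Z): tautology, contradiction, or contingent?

contingent

~~~(Z | Z | ~~Z | ~~Z)
= ~~~(Z | Z | ~~Z | Z)   (double negation)
= ~~~(Z | Z | Z | Z)   (double negation)
= ~(Z | Z | Z | Z)   (double negation)
= ~(Z | Z)   (idempotence)
= ~Z   (idempotence)
This depends on Z, so it is not a constant.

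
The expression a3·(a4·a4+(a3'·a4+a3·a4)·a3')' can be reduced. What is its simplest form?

a3·(a4·a4+(a3'·a4+a3·a4)·a3')'
= a3·(a4+(a3'·a4+a3·a4)·a3')'   — idempotence
= a3·(a4+a4·a3')'   — distribution
= a3·a4'   — absorption

a3·a4'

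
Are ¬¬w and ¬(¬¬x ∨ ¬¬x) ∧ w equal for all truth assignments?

No

E1: ¬¬w
    = w   — double negation
E2: ¬(¬¬x ∨ ¬¬x) ∧ w
    = ¬¬¬x ∧ w   — idempotence
    = ¬x ∧ w   — double negation
These differ: at w=1, x=1, E1 = 1 but E2 = 0.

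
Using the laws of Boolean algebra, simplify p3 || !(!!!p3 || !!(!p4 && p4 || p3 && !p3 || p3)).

p3

p3 || !(!!!p3 || !!(!p4 && p4 || p3 && !p3 || p3))
= p3 || !(!p3 || !!(!p4 && p4 || p3 && !p3 || p3))   [double negation]
= p3 || !(!p3 || !!(!p4 && p4 || p3))   [complement / identity]
= p3 || p3 && !(!p4 && p4 || p3)   [De Morgan]
= p3 || p3 && !p3   [complement / identity]
= p3   [complement / identity]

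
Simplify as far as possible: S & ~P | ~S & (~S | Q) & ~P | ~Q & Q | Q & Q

~P | Q

S & ~P | ~S & (~S | Q) & ~P | ~Q & Q | Q & Q
= S & ~P | ~S & ~P | ~Q & Q | Q & Q   — absorption
= ~P | ~Q & Q | Q & Q   — distribution
= ~P | Q   — distribution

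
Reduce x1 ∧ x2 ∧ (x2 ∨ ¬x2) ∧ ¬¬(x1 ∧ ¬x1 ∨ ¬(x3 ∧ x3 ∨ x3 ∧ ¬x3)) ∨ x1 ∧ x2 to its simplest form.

x1 ∧ x2 ∧ (x2 ∨ ¬x2) ∧ ¬¬(x1 ∧ ¬x1 ∨ ¬(x3 ∧ x3 ∨ x3 ∧ ¬x3)) ∨ x1 ∧ x2
= x1 ∧ x2 ∧ (x2 ∨ ¬x2) ∧ ¬¬(x1 ∧ ¬x1 ∨ ¬x3) ∨ x1 ∧ x2   — distribution
= x1 ∧ x2 ∧ (x2 ∨ ¬x2) ∧ ¬¬¬x3 ∨ x1 ∧ x2   — complement / identity
= x1 ∧ x2 ∧ (x2 ∨ ¬x2) ∧ ¬x3 ∨ x1 ∧ x2   — double negation
= x1 ∧ x2 ∧ ¬x3 ∨ x1 ∧ x2   — complement / identity
= x1 ∧ x2   — absorption

x1 ∧ x2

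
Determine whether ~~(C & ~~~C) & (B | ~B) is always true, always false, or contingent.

~~(C & ~~~C) & (B | ~B)
= ~~(C & ~~~C)   [complement / identity]
= ~~(C & ~C)   [double negation]
= C & ~C   [double negation]
= 0   [complement]

always false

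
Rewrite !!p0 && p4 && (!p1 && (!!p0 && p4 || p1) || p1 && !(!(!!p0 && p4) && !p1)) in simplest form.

p0 && p4

!!p0 && p4 && (!p1 && (!!p0 && p4 || p1) || p1 && !(!(!!p0 && p4) && !p1))
= !!p0 && p4 && (!p1 && (!!p0 && p4 || p1) || p1 && (!!p0 && p4 || p1))   (De Morgan)
= !!p0 && p4 && (!!p0 && p4 || p1)   (distribution)
= !!p0 && p4   (absorption)
= p0 && p4   (double negation)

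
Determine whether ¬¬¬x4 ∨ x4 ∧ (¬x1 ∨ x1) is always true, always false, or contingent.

¬¬¬x4 ∨ x4 ∧ (¬x1 ∨ x1)
= ¬x4 ∨ x4 ∧ (¬x1 ∨ x1)   — double negation
= ¬x4 ∨ x4   — complement / identity
= True   — complement

always true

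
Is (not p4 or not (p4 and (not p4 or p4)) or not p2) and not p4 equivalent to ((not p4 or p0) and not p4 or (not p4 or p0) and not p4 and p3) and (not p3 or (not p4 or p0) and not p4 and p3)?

Yes

E1: (not p4 or not (p4 and (not p4 or p4)) or not p2) and not p4
    = (not p4 or not p4 or not p2) and not p4   — complement / identity
    = (not p4 or not p2) and not p4   — idempotence
    = not p4   — absorption
E2: ((not p4 or p0) and not p4 or (not p4 or p0) and not p4 and p3) and (not p3 or (not p4 or p0) and not p4 and p3)
    = (not p4 or p0) and not p4 and not p3 or (not p4 or p0) and not p4 and p3   — distribution
    = (not p4 or p0) and not p4   — distribution
    = not p4   — absorption
Both reduce to not p4, so they are equivalent.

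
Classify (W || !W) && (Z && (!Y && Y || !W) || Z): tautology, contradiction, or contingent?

(W || !W) && (Z && (!Y && Y || !W) || Z)
= (W || !W) && (Z && !W || Z)   (complement / identity)
= Z && !W || Z   (complement / identity)
= Z   (absorption)
This depends on Z, so it is not a constant.

contingent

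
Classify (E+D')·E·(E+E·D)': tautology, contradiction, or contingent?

(E+D')·E·(E+E·D)'
= E·(E+E·D)'   (absorption)
= E·E'   (absorption)
= 0   (complement)

contradiction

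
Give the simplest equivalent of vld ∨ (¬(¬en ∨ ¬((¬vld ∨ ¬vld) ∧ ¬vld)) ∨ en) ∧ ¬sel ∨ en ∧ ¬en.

vld ∨ en ∧ ¬sel

vld ∨ (¬(¬en ∨ ¬((¬vld ∨ ¬vld) ∧ ¬vld)) ∨ en) ∧ ¬sel ∨ en ∧ ¬en
= vld ∨ (¬(¬en ∨ ¬(¬vld ∧ ¬vld)) ∨ en) ∧ ¬sel ∨ en ∧ ¬en   — idempotence
= vld ∨ (en ∧ ¬vld ∧ ¬vld ∨ en) ∧ ¬sel ∨ en ∧ ¬en   — De Morgan
= vld ∨ (en ∧ ¬vld ∨ en) ∧ ¬sel ∨ en ∧ ¬en   — idempotence
= vld ∨ en ∧ ¬sel ∨ en ∧ ¬en   — absorption
= vld ∨ en ∧ ¬sel   — complement / identity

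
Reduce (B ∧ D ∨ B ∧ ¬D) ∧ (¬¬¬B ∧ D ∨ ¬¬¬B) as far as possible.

(B ∧ D ∨ B ∧ ¬D) ∧ (¬¬¬B ∧ D ∨ ¬¬¬B)
= (B ∧ D ∨ B ∧ ¬D) ∧ ¬¬¬B   (absorption)
= (B ∧ D ∨ B ∧ ¬D) ∧ ¬B   (double negation)
= B ∧ ¬B   (distribution)
= False   (complement)

False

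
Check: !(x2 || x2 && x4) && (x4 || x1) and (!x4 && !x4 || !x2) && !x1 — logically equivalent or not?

No

E1: !(x2 || x2 && x4) && (x4 || x1)
    = !x2 && (x4 || x1)
E2: (!x4 && !x4 || !x2) && !x1
    = (!x4 || !x2) && !x1
These differ: at x1=1, x2=0, x4=0, E1 = 1 but E2 = 0.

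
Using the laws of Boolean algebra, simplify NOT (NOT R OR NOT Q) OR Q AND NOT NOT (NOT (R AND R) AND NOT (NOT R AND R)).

Q

NOT (NOT R OR NOT Q) OR Q AND NOT NOT (NOT (R AND R) AND NOT (NOT R AND R))
= NOT (NOT R OR NOT Q) OR Q AND NOT (R AND R OR NOT R AND R)
= NOT (NOT R OR NOT Q) OR Q AND NOT R
= R AND Q OR Q AND NOT R
= Q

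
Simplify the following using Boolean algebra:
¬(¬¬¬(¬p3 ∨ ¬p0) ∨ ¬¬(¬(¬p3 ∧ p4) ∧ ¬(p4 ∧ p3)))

(¬p3 ∨ ¬p0) ∧ p4

¬(¬¬¬(¬p3 ∨ ¬p0) ∨ ¬¬(¬(¬p3 ∧ p4) ∧ ¬(p4 ∧ p3)))
= ¬¬(¬p3 ∨ ¬p0) ∧ ¬(¬(¬p3 ∧ p4) ∧ ¬(p4 ∧ p3))   [De Morgan]
= (¬p3 ∨ ¬p0) ∧ ¬(¬(¬p3 ∧ p4) ∧ ¬(p4 ∧ p3))   [double negation]
= (¬p3 ∨ ¬p0) ∧ (¬p3 ∧ p4 ∨ p4 ∧ p3)   [De Morgan]
= (¬p3 ∨ ¬p0) ∧ p4   [distribution]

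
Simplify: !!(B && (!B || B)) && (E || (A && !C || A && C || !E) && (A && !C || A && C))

B && (E || A)

!!(B && (!B || B)) && (E || (A && !C || A && C || !E) && (A && !C || A && C))
= !!(B && (!B || B)) && (E || A && !C || A && C)   [absorption]
= B && (!B || B) && (E || A && !C || A && C)   [double negation]
= B && (E || A && !C || A && C)   [complement / identity]
= B && (E || A)   [distribution]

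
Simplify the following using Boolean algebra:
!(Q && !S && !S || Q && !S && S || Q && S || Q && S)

!Q

!(Q && !S && !S || Q && !S && S || Q && S || Q && S)
= !(Q && !S || Q && S || Q && S)   [distribution]
= !(Q && !S || Q && S)   [idempotence]
= !Q   [distribution]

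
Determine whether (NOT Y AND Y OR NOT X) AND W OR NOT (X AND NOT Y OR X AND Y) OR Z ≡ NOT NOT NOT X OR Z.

E1: (NOT Y AND Y OR NOT X) AND W OR NOT (X AND NOT Y OR X AND Y) OR Z
    = NOT X AND W OR NOT (X AND NOT Y OR X AND Y) OR Z   [complement / identity]
    = NOT X AND W OR NOT X OR Z   [distribution]
    = NOT X OR Z   [absorption]
E2: NOT NOT NOT X OR Z
    = NOT X OR Z   [double negation]
Both reduce to NOT X OR Z, so they are equivalent.

Yes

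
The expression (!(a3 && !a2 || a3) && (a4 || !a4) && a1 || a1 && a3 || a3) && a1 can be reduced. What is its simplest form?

a1

(!(a3 && !a2 || a3) && (a4 || !a4) && a1 || a1 && a3 || a3) && a1
= (!a3 && (a4 || !a4) && a1 || a1 && a3 || a3) && a1   (absorption)
= (!a3 && a1 || a1 && a3 || a3) && a1   (complement / identity)
= (a1 || a3) && a1   (distribution)
= a1   (absorption)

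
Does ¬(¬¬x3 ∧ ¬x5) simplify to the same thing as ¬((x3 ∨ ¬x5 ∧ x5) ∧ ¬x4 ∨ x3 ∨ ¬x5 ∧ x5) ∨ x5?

Yes

E1: ¬(¬¬x3 ∧ ¬x5)
    = ¬x3 ∨ x5
E2: ¬((x3 ∨ ¬x5 ∧ x5) ∧ ¬x4 ∨ x3 ∨ ¬x5 ∧ x5) ∨ x5
    = ¬(x3 ∨ ¬x5 ∧ x5) ∨ x5
    = ¬x3 ∨ x5
Both reduce to ¬x3 ∨ x5, so they are equivalent.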